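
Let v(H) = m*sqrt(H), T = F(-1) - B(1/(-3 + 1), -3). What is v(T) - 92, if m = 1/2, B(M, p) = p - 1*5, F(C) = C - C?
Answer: -92 + sqrt(2) ≈ -90.586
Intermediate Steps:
F(C) = 0
B(M, p) = -5 + p (B(M, p) = p - 5 = -5 + p)
m = 1/2 ≈ 0.50000
T = 8 (T = 0 - (-5 - 3) = 0 - 1*(-8) = 0 + 8 = 8)
v(H) = sqrt(H)/2
v(T) - 92 = sqrt(8)/2 - 92 = (2*sqrt(2))/2 - 92 = sqrt(2) - 92 = -92 + sqrt(2)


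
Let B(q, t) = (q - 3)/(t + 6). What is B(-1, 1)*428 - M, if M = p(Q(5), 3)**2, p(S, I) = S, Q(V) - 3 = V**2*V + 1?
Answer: -118199/7 ≈ -16886.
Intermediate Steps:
Q(V) = 4 + V**3 (Q(V) = 3 + (V**2*V + 1) = 3 + (V**3 + 1) = 3 + (1 + V**3) = 4 + V**3)
M = 16641 (M = (4 + 5**3)**2 = (4 + 125)**2 = 129**2 = 16641)
B(q, t) = (-3 + q)/(6 + t)
B(-1, 1)*428 - M = ((-3 - 1)/(6 + 1))*428 - 1*16641 = (-4/7)*428 - 16641 = ((1/7)*(-4))*428 - 16641 = -4/7*428 - 16641 = -1712/7 - 16641 = -118199/7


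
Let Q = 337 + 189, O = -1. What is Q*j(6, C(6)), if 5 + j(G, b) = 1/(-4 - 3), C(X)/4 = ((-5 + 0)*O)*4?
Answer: -18936/7 ≈ -2705.1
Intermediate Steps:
Q = 526
C(X) = 80 (C(X) = 4*(((-5 + 0)*(-1))*4) = 4*(-5*(-1)*4) = 4*(5*4) = 4*20 = 80)
j(G, b) = -36/7 (j(G, b) = -5 + 1/(-4 - 3) = -5 + 1/(-7) = -5 - 1/7 = -36/7)
Q*j(6, C(6)) = 526*(-36/7) = -18936/7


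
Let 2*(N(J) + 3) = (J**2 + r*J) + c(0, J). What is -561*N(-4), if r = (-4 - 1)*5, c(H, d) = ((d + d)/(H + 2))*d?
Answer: -35343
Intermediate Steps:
c(H, d) = 2*d**2/(2 + H) (c(H, d) = ((2*d)/(2 + H))*d = (2*d/(2 + H))*d = 2*d**2/(2 + H))
r = -25 (r = -5*5 = -25)
N(J) = -3 + J**2 - 25*J/2 (N(J) = -3 + ((J**2 - 25*J) + 2*J**2/(2 + 0))/2 = -3 + ((J**2 - 25*J) + 2*J**2/2)/2 = -3 + ((J**2 - 25*J) + 2*J**2*(1/2))/2 = -3 + ((J**2 - 25*J) + J**2)/2 = -3 + (-25*J + 2*J**2)/2 = -3 + (J**2 - 25*J/2) = -3 + J**2 - 25*J/2)
-561*N(-4) = -561*(-3 + (-4)**2 - 25/2*(-4)) = -561*(-3 + 16 + 50) = -561*63 = -35343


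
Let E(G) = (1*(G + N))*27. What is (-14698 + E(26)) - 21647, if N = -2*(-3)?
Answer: -35481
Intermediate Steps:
N = 6
E(G) = 162 + 27*G (E(G) = (1*(G + 6))*27 = (1*(6 + G))*27 = (6 + G)*27 = 162 + 27*G)
(-14698 + E(26)) - 21647 = (-14698 + (162 + 27*26)) - 21647 = (-14698 + (162 + 702)) - 21647 = (-14698 + 864) - 21647 = -13834 - 21647 = -35481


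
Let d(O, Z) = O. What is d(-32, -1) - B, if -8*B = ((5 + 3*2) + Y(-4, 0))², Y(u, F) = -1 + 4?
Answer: -15/2 ≈ -7.5000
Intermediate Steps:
Y(u, F) = 3
B = -49/2 (B = -((5 + 3*2) + 3)²/8 = -((5 + 6) + 3)²/8 = -(11 + 3)²/8 = -⅛*14² = -⅛*196 = -49/2 ≈ -24.500)
d(-32, -1) - B = -32 - 1*(-49/2) = -32 + 49/2 = -15/2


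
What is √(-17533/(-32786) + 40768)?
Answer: √259307613114/2522 ≈ 201.91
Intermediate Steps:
√(-17533/(-32786) + 40768) = √(-17533*(-1/32786) + 40768) = √(17533/32786 + 40768) = √(1336637181/32786) = √259307613114/2522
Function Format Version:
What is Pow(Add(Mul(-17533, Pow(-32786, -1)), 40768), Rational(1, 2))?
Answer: Mul(Rational(1, 2522), Pow(259307613114, Rational(1, 2))) ≈ 201.91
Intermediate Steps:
Pow(Add(Mul(-17533, Pow(-32786, -1)), 40768), Rational(1, 2)) = Pow(Add(Mul(-17533, Rational(-1, 32786)), 40768), Rational(1, 2)) = Pow(Add(Rational(17533, 32786), 40768), Rational(1, 2)) = Pow(Rational(1336637181, 32786), Rational(1, 2)) = Mul(Rational(1, 2522), Pow(259307613114, Rational(1, 2)))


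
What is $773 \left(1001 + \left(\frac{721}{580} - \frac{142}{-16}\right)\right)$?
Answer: $\frac{906649381}{1160} \approx 7.8159 \cdot 10^{5}$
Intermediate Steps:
$773 \left(1001 + \left(\frac{721}{580} - \frac{142}{-16}\right)\right) = 773 \left(1001 + \left(721 \cdot \frac{1}{580} - - \frac{71}{8}\right)\right) = 773 \left(1001 + \left(\frac{721}{580} + \frac{71}{8}\right)\right) = 773 \left(1001 + \frac{11737}{1160}\right) = 773 \cdot \frac{1172897}{1160} = \frac{906649381}{1160}$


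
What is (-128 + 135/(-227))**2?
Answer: 852114481/51529 ≈ 16537.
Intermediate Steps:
(-128 + 135/(-227))**2 = (-128 + 135*(-1/227))**2 = (-128 - 135/227)**2 = (-29191/227)**2 = 852114481/51529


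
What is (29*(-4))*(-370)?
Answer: 42920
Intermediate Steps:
(29*(-4))*(-370) = -116*(-370) = 42920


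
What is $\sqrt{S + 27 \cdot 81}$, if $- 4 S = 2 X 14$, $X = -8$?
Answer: $\sqrt{2243} \approx 47.36$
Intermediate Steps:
$S = 56$ ($S = - \frac{2 \left(-8\right) 14}{4} = - \frac{\left(-16\right) 14}{4} = \left(- \frac{1}{4}\right) \left(-224\right) = 56$)
$\sqrt{S + 27 \cdot 81} = \sqrt{56 + 27 \cdot 81} = \sqrt{56 + 2187} = \sqrt{2243}$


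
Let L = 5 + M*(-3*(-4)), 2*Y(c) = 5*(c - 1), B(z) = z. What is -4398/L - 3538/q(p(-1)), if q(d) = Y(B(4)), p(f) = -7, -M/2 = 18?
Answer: -2955482/6405 ≈ -461.43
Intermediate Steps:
M = -36 (M = -2*18 = -36)
Y(c) = -5/2 + 5*c/2 (Y(c) = (5*(c - 1))/2 = (5*(-1 + c))/2 = (-5 + 5*c)/2 = -5/2 + 5*c/2)
q(d) = 15/2 (q(d) = -5/2 + (5/2)*4 = -5/2 + 10 = 15/2)
L = -427 (L = 5 - (-108)*(-4) = 5 - 36*12 = 5 - 432 = -427)
-4398/L - 3538/q(p(-1)) = -4398/(-427) - 3538/15/2 = -4398*(-1/427) - 3538*2/15 = 4398/427 - 7076/15 = -2955482/6405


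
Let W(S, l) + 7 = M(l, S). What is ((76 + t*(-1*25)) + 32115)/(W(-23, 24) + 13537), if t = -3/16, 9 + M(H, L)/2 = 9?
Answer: 515131/216480 ≈ 2.3796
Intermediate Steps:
M(H, L) = 0 (M(H, L) = -18 + 2*9 = -18 + 18 = 0)
W(S, l) = -7 (W(S, l) = -7 + 0 = -7)
t = -3/16 (t = -3*1/16 = -3/16 ≈ -0.18750)
((76 + t*(-1*25)) + 32115)/(W(-23, 24) + 13537) = ((76 - (-3)*25/16) + 32115)/(-7 + 13537) = ((76 - 3/16*(-25)) + 32115)/13530 = ((76 + 75/16) + 32115)*(1/13530) = (1291/16 + 32115)*(1/13530) = (515131/16)*(1/13530) = 515131/216480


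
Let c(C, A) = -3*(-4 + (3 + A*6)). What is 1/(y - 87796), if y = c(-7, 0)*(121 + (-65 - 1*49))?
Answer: -1/87775 ≈ -1.1393e-5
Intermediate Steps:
c(C, A) = 3 - 18*A (c(C, A) = -3*(-4 + (3 + 6*A)) = -3*(-1 + 6*A) = 3 - 18*A)
y = 21 (y = (3 - 18*0)*(121 + (-65 - 1*49)) = (3 + 0)*(121 + (-65 - 49)) = 3*(121 - 114) = 3*7 = 21)
1/(y - 87796) = 1/(21 - 87796) = 1/(-87775) = -1/87775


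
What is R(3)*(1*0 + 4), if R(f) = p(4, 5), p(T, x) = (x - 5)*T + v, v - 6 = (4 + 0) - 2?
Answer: 32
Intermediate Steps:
v = 8 (v = 6 + ((4 + 0) - 2) = 6 + (4 - 2) = 6 + 2 = 8)
p(T, x) = 8 + T*(-5 + x) (p(T, x) = (x - 5)*T + 8 = (-5 + x)*T + 8 = T*(-5 + x) + 8 = 8 + T*(-5 + x))
R(f) = 8 (R(f) = 8 - 5*4 + 4*5 = 8 - 20 + 20 = 8)
R(3)*(1*0 + 4) = 8*(1*0 + 4) = 8*(0 + 4) = 8*4 = 32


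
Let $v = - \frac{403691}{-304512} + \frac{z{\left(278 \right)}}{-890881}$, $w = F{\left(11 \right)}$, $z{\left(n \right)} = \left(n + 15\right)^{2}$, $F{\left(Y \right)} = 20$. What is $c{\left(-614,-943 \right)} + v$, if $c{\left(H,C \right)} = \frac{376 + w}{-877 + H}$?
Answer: $\frac{129939317698747}{134828125670784} \approx 0.96374$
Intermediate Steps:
$z{\left(n \right)} = \left(15 + n\right)^{2}$
$w = 20$
$c{\left(H,C \right)} = \frac{396}{-877 + H}$ ($c{\left(H,C \right)} = \frac{376 + 20}{-877 + H} = \frac{396}{-877 + H}$)
$v = \frac{333498591083}{271283955072}$ ($v = - \frac{403691}{-304512} + \frac{\left(15 + 278\right)^{2}}{-890881} = \left(-403691\right) \left(- \frac{1}{304512}\right) + 293^{2} \left(- \frac{1}{890881}\right) = \frac{403691}{304512} + 85849 \left(- \frac{1}{890881}\right) = \frac{403691}{304512} - \frac{85849}{890881} = \frac{333498591083}{271283955072} \approx 1.2293$)
$c{\left(-614,-943 \right)} + v = \frac{396}{-877 - 614} + \frac{333498591083}{271283955072} = \frac{396}{-1491} + \frac{333498591083}{271283955072} = 396 \left(- \frac{1}{1491}\right) + \frac{333498591083}{271283955072} = - \frac{132}{497} + \frac{333498591083}{271283955072} = \frac{129939317698747}{134828125670784}$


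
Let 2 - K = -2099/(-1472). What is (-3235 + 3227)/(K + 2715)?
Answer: -11776/3997325 ≈ -0.0029460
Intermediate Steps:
K = 845/1472 (K = 2 - (-2099)/(-1472) = 2 - (-2099)*(-1)/1472 = 2 - 1*2099/1472 = 2 - 2099/1472 = 845/1472 ≈ 0.57405)
(-3235 + 3227)/(K + 2715) = (-3235 + 3227)/(845/1472 + 2715) = -8/3997325/1472 = -8*1472/3997325 = -11776/3997325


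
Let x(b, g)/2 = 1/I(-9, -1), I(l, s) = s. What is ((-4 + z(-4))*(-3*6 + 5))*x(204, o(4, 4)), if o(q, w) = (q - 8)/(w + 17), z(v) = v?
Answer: -208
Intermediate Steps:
o(q, w) = (-8 + q)/(17 + w)
x(b, g) = -2 (x(b, g) = 2/(-1) = 2*(-1) = -2)
((-4 + z(-4))*(-3*6 + 5))*x(204, o(4, 4)) = ((-4 - 4)*(-3*6 + 5))*(-2) = -8*(-18 + 5)*(-2) = -8*(-13)*(-2) = 104*(-2) = -208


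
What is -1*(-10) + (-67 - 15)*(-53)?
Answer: 4356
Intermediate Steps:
-1*(-10) + (-67 - 15)*(-53) = 10 - 82*(-53) = 10 + 4346 = 4356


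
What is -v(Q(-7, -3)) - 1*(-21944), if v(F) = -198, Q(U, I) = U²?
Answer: 22142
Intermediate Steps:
-v(Q(-7, -3)) - 1*(-21944) = -1*(-198) - 1*(-21944) = 198 + 21944 = 22142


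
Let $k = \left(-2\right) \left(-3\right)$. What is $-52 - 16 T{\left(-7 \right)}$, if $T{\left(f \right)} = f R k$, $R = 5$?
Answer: $3308$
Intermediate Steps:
$k = 6$
$T{\left(f \right)} = 30 f$ ($T{\left(f \right)} = f 5 \cdot 6 = 5 f 6 = 30 f$)
$-52 - 16 T{\left(-7 \right)} = -52 - 16 \cdot 30 \left(-7\right) = -52 - -3360 = -52 + 3360 = 3308$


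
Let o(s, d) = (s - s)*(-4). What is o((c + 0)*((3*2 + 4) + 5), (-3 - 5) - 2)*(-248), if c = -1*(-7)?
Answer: 0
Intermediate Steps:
c = 7
o(s, d) = 0 (o(s, d) = 0*(-4) = 0)
o((c + 0)*((3*2 + 4) + 5), (-3 - 5) - 2)*(-248) = 0*(-248) = 0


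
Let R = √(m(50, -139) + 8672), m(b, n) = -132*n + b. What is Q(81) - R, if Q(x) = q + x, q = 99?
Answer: 180 - √27070 ≈ 15.470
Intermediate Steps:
m(b, n) = b - 132*n
Q(x) = 99 + x
R = √27070 (R = √((50 - 132*(-139)) + 8672) = √((50 + 18348) + 8672) = √(18398 + 8672) = √27070 ≈ 164.53)
Q(81) - R = (99 + 81) - √27070 = 180 - √27070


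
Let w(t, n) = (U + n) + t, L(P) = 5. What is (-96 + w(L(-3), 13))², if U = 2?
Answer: 5776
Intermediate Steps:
w(t, n) = 2 + n + t (w(t, n) = (2 + n) + t = 2 + n + t)
(-96 + w(L(-3), 13))² = (-96 + (2 + 13 + 5))² = (-96 + 20)² = (-76)² = 5776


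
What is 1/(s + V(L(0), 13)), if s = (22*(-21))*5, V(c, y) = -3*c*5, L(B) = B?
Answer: -1/2310 ≈ -0.00043290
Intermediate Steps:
V(c, y) = -15*c
s = -2310 (s = -462*5 = -2310)
1/(s + V(L(0), 13)) = 1/(-2310 - 15*0) = 1/(-2310 + 0) = 1/(-2310) = -1/2310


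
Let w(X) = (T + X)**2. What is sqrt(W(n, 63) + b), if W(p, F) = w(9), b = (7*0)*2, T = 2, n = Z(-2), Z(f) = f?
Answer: 11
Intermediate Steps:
n = -2
w(X) = (2 + X)**2
b = 0 (b = 0*2 = 0)
W(p, F) = 121 (W(p, F) = (2 + 9)**2 = 11**2 = 121)
sqrt(W(n, 63) + b) = sqrt(121 + 0) = sqrt(121) = 11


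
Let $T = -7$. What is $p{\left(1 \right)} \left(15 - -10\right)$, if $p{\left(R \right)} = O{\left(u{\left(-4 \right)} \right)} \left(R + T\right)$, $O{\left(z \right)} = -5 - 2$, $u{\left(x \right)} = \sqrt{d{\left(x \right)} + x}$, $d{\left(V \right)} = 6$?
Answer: $1050$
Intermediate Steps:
$u{\left(x \right)} = \sqrt{6 + x}$
$O{\left(z \right)} = -7$ ($O{\left(z \right)} = -5 - 2 = -7$)
$p{\left(R \right)} = 49 - 7 R$ ($p{\left(R \right)} = - 7 \left(R - 7\right) = - 7 \left(-7 + R\right) = 49 - 7 R$)
$p{\left(1 \right)} \left(15 - -10\right) = \left(49 - 7\right) \left(15 - -10\right) = \left(49 - 7\right) \left(15 + 10\right) = 42 \cdot 25 = 1050$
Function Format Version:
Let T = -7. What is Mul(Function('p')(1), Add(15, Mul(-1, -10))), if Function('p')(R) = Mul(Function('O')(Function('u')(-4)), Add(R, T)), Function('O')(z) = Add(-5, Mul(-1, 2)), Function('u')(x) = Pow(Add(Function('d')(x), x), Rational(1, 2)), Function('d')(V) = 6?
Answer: 1050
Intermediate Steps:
Function('u')(x) = Pow(Add(6, x), Rational(1, 2))
Function('O')(z) = -7 (Function('O')(z) = Add(-5, -2) = -7)
Function('p')(R) = Add(49, Mul(-7, R)) (Function('p')(R) = Mul(-7, Add(R, -7)) = Mul(-7, Add(-7, R)) = Add(49, Mul(-7, R)))
Mul(Function('p')(1), Add(15, Mul(-1, -10))) = Mul(Add(49, Mul(-7, 1)), Add(15, Mul(-1, -10))) = Mul(Add(49, -7), Add(15, 10)) = Mul(42, 25) = 1050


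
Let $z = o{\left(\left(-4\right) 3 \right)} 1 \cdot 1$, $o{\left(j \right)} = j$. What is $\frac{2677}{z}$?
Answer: $- \frac{2677}{12} \approx -223.08$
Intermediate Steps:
$z = -12$ ($z = \left(-4\right) 3 \cdot 1 \cdot 1 = \left(-12\right) 1 \cdot 1 = \left(-12\right) 1 = -12$)
$\frac{2677}{z} = \frac{2677}{-12} = 2677 \left(- \frac{1}{12}\right) = - \frac{2677}{12}$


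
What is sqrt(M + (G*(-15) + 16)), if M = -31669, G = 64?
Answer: I*sqrt(32613) ≈ 180.59*I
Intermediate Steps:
sqrt(M + (G*(-15) + 16)) = sqrt(-31669 + (64*(-15) + 16)) = sqrt(-31669 + (-960 + 16)) = sqrt(-31669 - 944) = sqrt(-32613) = I*sqrt(32613)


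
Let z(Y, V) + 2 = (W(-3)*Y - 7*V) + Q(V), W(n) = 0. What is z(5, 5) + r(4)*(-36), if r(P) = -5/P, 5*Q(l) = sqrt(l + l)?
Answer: 8 + sqrt(10)/5 ≈ 8.6325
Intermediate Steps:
Q(l) = sqrt(2)*sqrt(l)/5 (Q(l) = sqrt(l + l)/5 = sqrt(2*l)/5 = (sqrt(2)*sqrt(l))/5 = sqrt(2)*sqrt(l)/5)
z(Y, V) = -2 - 7*V + sqrt(2)*sqrt(V)/5 (z(Y, V) = -2 + ((0*Y - 7*V) + sqrt(2)*sqrt(V)/5) = -2 + ((0 - 7*V) + sqrt(2)*sqrt(V)/5) = -2 + (-7*V + sqrt(2)*sqrt(V)/5) = -2 - 7*V + sqrt(2)*sqrt(V)/5)
z(5, 5) + r(4)*(-36) = (-2 - 7*5 + sqrt(2)*sqrt(5)/5) - 5/4*(-36) = (-2 - 35 + sqrt(10)/5) - 5*1/4*(-36) = (-37 + sqrt(10)/5) - 5/4*(-36) = (-37 + sqrt(10)/5) + 45 = 8 + sqrt(10)/5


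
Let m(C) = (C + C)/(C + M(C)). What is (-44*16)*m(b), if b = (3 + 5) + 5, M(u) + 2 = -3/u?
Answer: -59488/35 ≈ -1699.7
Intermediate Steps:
M(u) = -2 - 3/u
b = 13 (b = 8 + 5 = 13)
m(C) = 2*C/(-2 + C - 3/C) (m(C) = (C + C)/(C + (-2 - 3/C)) = (2*C)/(-2 + C - 3/C) = 2*C/(-2 + C - 3/C))
(-44*16)*m(b) = (-44*16)*(-2*13**2/(3 - 1*13*(-2 + 13))) = -(-1408)*169/(3 - 1*13*11) = -(-1408)*169/(3 - 143) = -(-1408)*169/(-140) = -(-1408)*169*(-1)/140 = -704*169/70 = -59488/35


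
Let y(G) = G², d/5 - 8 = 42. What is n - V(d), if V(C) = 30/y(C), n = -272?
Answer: -1700003/6250 ≈ -272.00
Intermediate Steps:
d = 250 (d = 40 + 5*42 = 40 + 210 = 250)
V(C) = 30/C² (V(C) = 30/(C²) = 30/C²)
n - V(d) = -272 - 30/250² = -272 - 30/62500 = -272 - 1*3/6250 = -272 - 3/6250 = -1700003/6250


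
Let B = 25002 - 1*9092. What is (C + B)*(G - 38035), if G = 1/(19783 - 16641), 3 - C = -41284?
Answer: -6835382908893/3142 ≈ -2.1755e+9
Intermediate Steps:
C = 41287 (C = 3 - 1*(-41284) = 3 + 41284 = 41287)
B = 15910 (B = 25002 - 9092 = 15910)
G = 1/3142 ≈ 0.00031827
(C + B)*(G - 38035) = (41287 + 15910)*(1/3142 - 38035) = 57197*(-119505969/3142) = -6835382908893/3142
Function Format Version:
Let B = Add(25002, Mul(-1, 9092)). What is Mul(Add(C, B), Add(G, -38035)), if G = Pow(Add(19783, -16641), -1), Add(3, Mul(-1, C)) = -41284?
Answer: Rational(-6835382908893, 3142) ≈ -2.1755e+9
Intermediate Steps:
C = 41287 (C = Add(3, Mul(-1, -41284)) = Add(3, 41284) = 41287)
B = 15910 (B = Add(25002, -9092) = 15910)
G = Rational(1, 3142) (G = Pow(3142, -1) = Rational(1, 3142) ≈ 0.00031827)
Mul(Add(C, B), Add(G, -38035)) = Mul(Add(41287, 15910), Add(Rational(1, 3142), -38035)) = Mul(57197, Rational(-119505969, 3142)) = Rational(-6835382908893, 3142)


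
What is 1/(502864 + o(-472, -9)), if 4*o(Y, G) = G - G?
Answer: 1/502864 ≈ 1.9886e-6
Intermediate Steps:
o(Y, G) = 0 (o(Y, G) = (G - G)/4 = (1/4)*0 = 0)
1/(502864 + o(-472, -9)) = 1/(502864 + 0) = 1/502864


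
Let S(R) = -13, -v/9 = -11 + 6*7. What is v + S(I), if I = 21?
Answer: -292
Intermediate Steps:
v = -279 (v = -9*(-11 + 6*7) = -9*(-11 + 42) = -9*31 = -279)
v + S(I) = -279 - 13 = -292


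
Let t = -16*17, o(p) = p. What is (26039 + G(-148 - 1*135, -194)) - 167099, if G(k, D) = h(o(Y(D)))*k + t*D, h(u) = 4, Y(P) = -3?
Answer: -89424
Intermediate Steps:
t = -272
G(k, D) = -272*D + 4*k (G(k, D) = 4*k - 272*D = -272*D + 4*k)
(26039 + G(-148 - 1*135, -194)) - 167099 = (26039 + (-272*(-194) + 4*(-148 - 1*135))) - 167099 = (26039 + (52768 + 4*(-148 - 135))) - 167099 = (26039 + (52768 + 4*(-283))) - 167099 = (26039 + (52768 - 1132)) - 167099 = (26039 + 51636) - 167099 = 77675 - 167099 = -89424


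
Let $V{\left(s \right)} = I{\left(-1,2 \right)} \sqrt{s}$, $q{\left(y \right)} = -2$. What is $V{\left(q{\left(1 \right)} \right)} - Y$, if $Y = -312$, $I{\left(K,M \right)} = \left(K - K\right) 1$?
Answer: $312$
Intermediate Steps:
$I{\left(K,M \right)} = 0$ ($I{\left(K,M \right)} = 0 \cdot 1 = 0$)
$V{\left(s \right)} = 0$ ($V{\left(s \right)} = 0 \sqrt{s} = 0$)
$V{\left(q{\left(1 \right)} \right)} - Y = 0 - -312 = 0 + 312 = 312$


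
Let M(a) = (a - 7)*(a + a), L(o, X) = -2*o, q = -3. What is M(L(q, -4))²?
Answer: 144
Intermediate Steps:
M(a) = 2*a*(-7 + a) (M(a) = (-7 + a)*(2*a) = 2*a*(-7 + a))
M(L(q, -4))² = (2*(-2*(-3))*(-7 - 2*(-3)))² = (2*6*(-7 + 6))² = (2*6*(-1))² = (-12)² = 144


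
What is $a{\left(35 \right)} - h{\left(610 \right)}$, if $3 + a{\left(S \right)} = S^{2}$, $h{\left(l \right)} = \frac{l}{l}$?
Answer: $1221$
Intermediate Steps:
$h{\left(l \right)} = 1$
$a{\left(S \right)} = -3 + S^{2}$
$a{\left(35 \right)} - h{\left(610 \right)} = \left(-3 + 35^{2}\right) - 1 = \left(-3 + 1225\right) - 1 = 1222 - 1 = 1221$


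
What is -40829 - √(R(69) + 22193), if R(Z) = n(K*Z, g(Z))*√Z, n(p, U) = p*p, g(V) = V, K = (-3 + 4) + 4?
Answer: -40829 - √(22193 + 119025*√69) ≈ -41834.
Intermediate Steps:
K = 5 (K = 1 + 4 = 5)
n(p, U) = p²
R(Z) = 25*Z^(5/2) (R(Z) = (5*Z)²*√Z = (25*Z²)*√Z = 25*Z^(5/2))
-40829 - √(R(69) + 22193) = -40829 - √(25*69^(5/2) + 22193) = -40829 - √(25*(4761*√69) + 22193) = -40829 - √(119025*√69 + 22193) = -40829 - √(22193 + 119025*√69)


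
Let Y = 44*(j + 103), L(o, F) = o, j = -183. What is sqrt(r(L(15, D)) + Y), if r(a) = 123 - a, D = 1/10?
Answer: 2*I*sqrt(853) ≈ 58.412*I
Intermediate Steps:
D = 1/10 ≈ 0.10000
Y = -3520 (Y = 44*(-183 + 103) = 44*(-80) = -3520)
sqrt(r(L(15, D)) + Y) = sqrt((123 - 1*15) - 3520) = sqrt((123 - 15) - 3520) = sqrt(108 - 3520) = sqrt(-3412) = 2*I*sqrt(853)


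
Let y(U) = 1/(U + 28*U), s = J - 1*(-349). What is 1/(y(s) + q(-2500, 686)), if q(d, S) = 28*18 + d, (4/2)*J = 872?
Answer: -22765/45438939 ≈ -0.00050100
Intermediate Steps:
J = 436 (J = (1/2)*872 = 436)
q(d, S) = 504 + d
s = 785 (s = 436 - 1*(-349) = 436 + 349 = 785)
y(U) = 1/(29*U)
1/(y(s) + q(-2500, 686)) = 1/((1/29)/785 + (504 - 2500)) = 1/((1/29)*(1/785) - 1996) = 1/(1/22765 - 1996) = 1/(-45438939/22765) = -22765/45438939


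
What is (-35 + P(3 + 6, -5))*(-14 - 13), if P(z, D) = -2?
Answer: 999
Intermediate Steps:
(-35 + P(3 + 6, -5))*(-14 - 13) = (-35 - 2)*(-14 - 13) = -37*(-27) = 999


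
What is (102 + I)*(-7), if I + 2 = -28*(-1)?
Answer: -896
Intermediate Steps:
I = 26 (I = -2 - 28*(-1) = -2 + 28 = 26)
(102 + I)*(-7) = (102 + 26)*(-7) = 128*(-7) = -896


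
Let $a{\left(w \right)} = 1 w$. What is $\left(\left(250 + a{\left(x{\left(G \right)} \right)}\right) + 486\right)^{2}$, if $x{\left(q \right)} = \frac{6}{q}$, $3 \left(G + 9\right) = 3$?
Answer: $\frac{8649481}{16} \approx 5.4059 \cdot 10^{5}$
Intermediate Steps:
$G = -8$ ($G = -9 + \frac{1}{3} \cdot 3 = -9 + 1 = -8$)
$a{\left(w \right)} = w$
$\left(\left(250 + a{\left(x{\left(G \right)} \right)}\right) + 486\right)^{2} = \left(\left(250 + \frac{6}{-8}\right) + 486\right)^{2} = \left(\left(250 + 6 \left(- \frac{1}{8}\right)\right) + 486\right)^{2} = \left(\left(250 - \frac{3}{4}\right) + 486\right)^{2} = \left(\frac{997}{4} + 486\right)^{2} = \left(\frac{2941}{4}\right)^{2} = \frac{8649481}{16}$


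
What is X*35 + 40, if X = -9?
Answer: -275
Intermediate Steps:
X*35 + 40 = -9*35 + 40 = -315 + 40 = -275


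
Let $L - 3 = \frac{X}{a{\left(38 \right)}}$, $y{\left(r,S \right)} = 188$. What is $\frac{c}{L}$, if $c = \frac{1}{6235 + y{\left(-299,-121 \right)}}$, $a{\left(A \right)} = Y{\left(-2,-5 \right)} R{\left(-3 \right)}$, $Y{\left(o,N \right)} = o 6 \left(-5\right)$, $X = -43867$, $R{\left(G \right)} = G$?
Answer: $\frac{60}{95075387} \approx 6.3108 \cdot 10^{-7}$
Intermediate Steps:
$Y{\left(o,N \right)} = - 30 o$ ($Y{\left(o,N \right)} = 6 o \left(-5\right) = - 30 o$)
$a{\left(A \right)} = -180$ ($a{\left(A \right)} = \left(-30\right) \left(-2\right) \left(-3\right) = 60 \left(-3\right) = -180$)
$c = \frac{1}{6423}$ ($c = \frac{1}{6235 + 188} = \frac{1}{6423} \approx 0.00015569$)
$L = \frac{44407}{180}$ ($L = 3 - \frac{43867}{-180} = 3 - - \frac{43867}{180} = 3 + \frac{43867}{180} = \frac{44407}{180} \approx 246.71$)
$\frac{c}{L} = \frac{1}{6423 \cdot \frac{44407}{180}} = \frac{1}{6423} \cdot \frac{180}{44407} = \frac{60}{95075387}$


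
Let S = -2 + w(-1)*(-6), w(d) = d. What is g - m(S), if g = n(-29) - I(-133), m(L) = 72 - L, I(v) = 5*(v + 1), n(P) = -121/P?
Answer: 17289/29 ≈ 596.17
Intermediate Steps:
S = 4 (S = -2 - 1*(-6) = -2 + 6 = 4)
I(v) = 5 + 5*v (I(v) = 5*(1 + v) = 5 + 5*v)
g = 19261/29 (g = -121/(-29) - (5 + 5*(-133)) = -121*(-1/29) - (5 - 665) = 121/29 - 1*(-660) = 121/29 + 660 = 19261/29 ≈ 664.17)
g - m(S) = 19261/29 - (72 - 1*4) = 19261/29 - (72 - 4) = 19261/29 - 1*68 = 19261/29 - 68 = 17289/29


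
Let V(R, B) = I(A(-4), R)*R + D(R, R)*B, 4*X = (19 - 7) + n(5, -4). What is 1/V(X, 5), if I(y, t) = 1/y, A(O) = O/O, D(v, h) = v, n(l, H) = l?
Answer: 2/51 ≈ 0.039216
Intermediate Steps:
X = 17/4 (X = ((19 - 7) + 5)/4 = (12 + 5)/4 = (¼)*17 = 17/4 ≈ 4.2500)
A(O) = 1
V(R, B) = R + B*R (V(R, B) = R/1 + R*B = 1*R + B*R = R + B*R)
1/V(X, 5) = 1/(17*(1 + 5)/4) = 1/((17/4)*6) = 1/(51/2) = 2/51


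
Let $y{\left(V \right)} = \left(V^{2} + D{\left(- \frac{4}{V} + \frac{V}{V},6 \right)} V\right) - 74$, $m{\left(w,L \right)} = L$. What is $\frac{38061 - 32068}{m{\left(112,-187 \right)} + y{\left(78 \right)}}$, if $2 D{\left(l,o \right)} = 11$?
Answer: $\frac{5993}{6252} \approx 0.95857$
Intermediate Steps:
$D{\left(l,o \right)} = \frac{11}{2}$ ($D{\left(l,o \right)} = \frac{1}{2} \cdot 11 = \frac{11}{2}$)
$y{\left(V \right)} = -74 + V^{2} + \frac{11 V}{2}$ ($y{\left(V \right)} = \left(V^{2} + \frac{11 V}{2}\right) - 74 = -74 + V^{2} + \frac{11 V}{2}$)
$\frac{38061 - 32068}{m{\left(112,-187 \right)} + y{\left(78 \right)}} = \frac{38061 - 32068}{-187 + \left(-74 + 78^{2} + \frac{11}{2} \cdot 78\right)} = \frac{5993}{-187 + \left(-74 + 6084 + 429\right)} = \frac{5993}{-187 + 6439} = \frac{5993}{6252}$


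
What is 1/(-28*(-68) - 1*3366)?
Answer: -1/1462 ≈ -0.00068399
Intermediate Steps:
1/(-28*(-68) - 1*3366) = 1/(1904 - 3366) = 1/(-1462) = -1/1462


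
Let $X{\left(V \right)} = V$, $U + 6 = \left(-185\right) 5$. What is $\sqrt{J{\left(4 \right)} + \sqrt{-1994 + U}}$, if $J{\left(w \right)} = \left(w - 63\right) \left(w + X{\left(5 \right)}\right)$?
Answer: $\sqrt{-531 + 15 i \sqrt{13}} \approx 1.172 + 23.073 i$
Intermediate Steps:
$U = -931$ ($U = -6 - 925 = -931$)
$J{\left(w \right)} = \left(-63 + w\right) \left(5 + w\right)$ ($J{\left(w \right)} = \left(w - 63\right) \left(w + 5\right) = \left(-63 + w\right) \left(5 + w\right)$)
$\sqrt{J{\left(4 \right)} + \sqrt{-1994 + U}} = \sqrt{\left(-315 + 4^{2} - 232\right) + \sqrt{-1994 - 931}} = \sqrt{\left(-315 + 16 - 232\right) + \sqrt{-2925}} = \sqrt{-531 + 15 i \sqrt{13}}$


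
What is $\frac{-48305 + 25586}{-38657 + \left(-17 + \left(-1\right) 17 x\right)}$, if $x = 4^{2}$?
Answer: $\frac{7573}{12982} \approx 0.58335$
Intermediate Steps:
$x = 16$
$\frac{-48305 + 25586}{-38657 + \left(-17 + \left(-1\right) 17 x\right)} = \frac{-48305 + 25586}{-38657 + \left(-17 + \left(-1\right) 17 \cdot 16\right)} = - \frac{22719}{-38657 - 289} = - \frac{22719}{-38946} = \left(-22719\right) \left(- \frac{1}{38946}\right) = \frac{7573}{12982}$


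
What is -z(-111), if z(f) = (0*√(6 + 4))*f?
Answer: 0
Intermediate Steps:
z(f) = 0 (z(f) = (0*√10)*f = 0*f = 0)
-z(-111) = -1*0 = 0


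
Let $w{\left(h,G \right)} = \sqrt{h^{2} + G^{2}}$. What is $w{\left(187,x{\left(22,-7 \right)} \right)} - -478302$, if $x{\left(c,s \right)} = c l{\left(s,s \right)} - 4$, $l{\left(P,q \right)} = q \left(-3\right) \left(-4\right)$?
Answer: $478302 + \sqrt{3464873} \approx 4.8016 \cdot 10^{5}$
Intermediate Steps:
$l{\left(P,q \right)} = 12 q$ ($l{\left(P,q \right)} = - 3 q \left(-4\right) = 12 q$)
$x{\left(c,s \right)} = -4 + 12 c s$ ($x{\left(c,s \right)} = c 12 s - 4 = 12 c s - 4 = -4 + 12 c s$)
$w{\left(h,G \right)} = \sqrt{G^{2} + h^{2}}$
$w{\left(187,x{\left(22,-7 \right)} \right)} - -478302 = \sqrt{\left(-4 + 12 \cdot 22 \left(-7\right)\right)^{2} + 187^{2}} - -478302 = \sqrt{\left(-4 - 1848\right)^{2} + 34969} + 478302 = \sqrt{\left(-1852\right)^{2} + 34969} + 478302 = \sqrt{3429904 + 34969} + 478302 = \sqrt{3464873} + 478302 = 478302 + \sqrt{3464873}$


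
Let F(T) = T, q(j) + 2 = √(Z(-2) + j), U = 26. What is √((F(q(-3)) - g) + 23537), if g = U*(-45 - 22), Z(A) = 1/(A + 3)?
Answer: √(25277 + I*√2) ≈ 158.99 + 0.0044*I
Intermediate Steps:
Z(A) = 1/(3 + A)
q(j) = -2 + √(1 + j) (q(j) = -2 + √(1/(3 - 2) + j) = -2 + √(1/1 + j) = -2 + √(1 + j))
g = -1742 (g = 26*(-45 - 22) = 26*(-67) = -1742)
√((F(q(-3)) - g) + 23537) = √(((-2 + √(1 - 3)) - 1*(-1742)) + 23537) = √(((-2 + √(-2)) + 1742) + 23537) = √(((-2 + I*√2) + 1742) + 23537) = √((1740 + I*√2) + 23537) = √(25277 + I*√2)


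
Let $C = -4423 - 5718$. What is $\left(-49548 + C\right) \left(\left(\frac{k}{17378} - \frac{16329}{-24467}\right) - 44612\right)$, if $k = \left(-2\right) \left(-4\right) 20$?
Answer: $\frac{566095795180161435}{212593763} \approx 2.6628 \cdot 10^{9}$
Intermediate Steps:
$k = 160$ ($k = 8 \cdot 20 = 160$)
$C = -10141$ ($C = -4423 - 5718 = -10141$)
$\left(-49548 + C\right) \left(\left(\frac{k}{17378} - \frac{16329}{-24467}\right) - 44612\right) = \left(-49548 - 10141\right) \left(\left(\frac{160}{17378} - \frac{16329}{-24467}\right) - 44612\right) = - 59689 \left(\left(160 \cdot \frac{1}{17378} - - \frac{16329}{24467}\right) - 44612\right) = - 59689 \left(\left(\frac{80}{8689} + \frac{16329}{24467}\right) - 44612\right) = - 59689 \left(\frac{143840041}{212593763} - 44612\right) = \left(-59689\right) \left(- \frac{9484089114915}{212593763}\right) = \frac{566095795180161435}{212593763}$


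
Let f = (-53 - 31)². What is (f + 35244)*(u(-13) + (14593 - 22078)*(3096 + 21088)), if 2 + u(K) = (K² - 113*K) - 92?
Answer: -7656963940800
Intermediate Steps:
f = 7056 (f = (-84)² = 7056)
u(K) = -94 + K² - 113*K (u(K) = -2 + ((K² - 113*K) - 92) = -2 + (-92 + K² - 113*K) = -94 + K² - 113*K)
(f + 35244)*(u(-13) + (14593 - 22078)*(3096 + 21088)) = (7056 + 35244)*((-94 + (-13)² - 113*(-13)) + (14593 - 22078)*(3096 + 21088)) = 42300*((-94 + 169 + 1469) - 7485*24184) = 42300*(1544 - 181017240) = 42300*(-181015696) = -7656963940800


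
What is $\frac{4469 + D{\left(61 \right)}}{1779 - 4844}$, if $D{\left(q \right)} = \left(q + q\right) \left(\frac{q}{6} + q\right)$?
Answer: $- \frac{39454}{9195} \approx -4.2908$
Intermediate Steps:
$D{\left(q \right)} = \frac{7 q^{2}}{3}$ ($D{\left(q \right)} = 2 q \left(q \frac{1}{6} + q\right) = 2 q \left(\frac{q}{6} + q\right) = 2 q \frac{7 q}{6} = \frac{7 q^{2}}{3}$)
$\frac{4469 + D{\left(61 \right)}}{1779 - 4844} = \frac{4469 + \frac{7 \cdot 61^{2}}{3}}{1779 - 4844} = \frac{4469 + \frac{7}{3} \cdot 3721}{-3065} = \left(4469 + \frac{26047}{3}\right) \left(- \frac{1}{3065}\right) = \frac{39454}{3} \left(- \frac{1}{3065}\right) = - \frac{39454}{9195}$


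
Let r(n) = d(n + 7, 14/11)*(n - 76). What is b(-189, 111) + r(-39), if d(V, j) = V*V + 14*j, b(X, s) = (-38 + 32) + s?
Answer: -1316745/11 ≈ -1.1970e+5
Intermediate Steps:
b(X, s) = -6 + s
d(V, j) = V**2 + 14*j
r(n) = (-76 + n)*(196/11 + (7 + n)**2) (r(n) = ((n + 7)**2 + 14*(14/11))*(n - 76) = ((7 + n)**2 + 14*(14*(1/11)))*(-76 + n) = ((7 + n)**2 + 14*(14/11))*(-76 + n) = ((7 + n)**2 + 196/11)*(-76 + n) = (196/11 + (7 + n)**2)*(-76 + n) = (-76 + n)*(196/11 + (7 + n)**2))
b(-189, 111) + r(-39) = (-6 + 111) + (-76 - 39)*(196 + 11*(7 - 39)**2)/11 = 105 + (1/11)*(-115)*(196 + 11*(-32)**2) = 105 + (1/11)*(-115)*(196 + 11*1024) = 105 + (1/11)*(-115)*(196 + 11264) = 105 + (1/11)*(-115)*11460 = 105 - 1317900/11 = -1316745/11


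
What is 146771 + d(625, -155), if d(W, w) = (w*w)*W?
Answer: 15162396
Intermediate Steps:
d(W, w) = W*w**2 (d(W, w) = w**2*W = W*w**2)
146771 + d(625, -155) = 146771 + 625*(-155)**2 = 146771 + 625*24025 = 146771 + 15015625 = 15162396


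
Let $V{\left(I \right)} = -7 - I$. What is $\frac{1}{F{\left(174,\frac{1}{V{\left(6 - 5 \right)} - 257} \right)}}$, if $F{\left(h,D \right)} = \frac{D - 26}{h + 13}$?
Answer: $- \frac{49555}{6891} \approx -7.1913$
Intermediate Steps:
$F{\left(h,D \right)} = \frac{-26 + D}{13 + h}$
$\frac{1}{F{\left(174,\frac{1}{V{\left(6 - 5 \right)} - 257} \right)}} = \frac{1}{\frac{1}{13 + 174} \left(-26 + \frac{1}{\left(-7 - \left(6 - 5\right)\right) - 257}\right)} = \frac{1}{\frac{1}{187} \left(-26 + \frac{1}{\left(-7 - 1\right) - 257}\right)} = \frac{1}{\frac{1}{187} \left(-26 + \frac{1}{-8 - 257}\right)} = \frac{1}{\frac{1}{187} \left(-26 + \frac{1}{-265}\right)} = \frac{1}{\frac{1}{187} \left(-26 - \frac{1}{265}\right)} = \frac{1}{\frac{1}{187} \left(- \frac{6891}{265}\right)} = \frac{1}{- \frac{6891}{49555}} = - \frac{49555}{6891}$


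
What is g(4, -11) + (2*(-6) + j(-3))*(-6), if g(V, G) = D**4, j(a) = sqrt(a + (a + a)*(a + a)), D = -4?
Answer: 328 - 6*sqrt(33) ≈ 293.53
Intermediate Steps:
j(a) = sqrt(a + 4*a**2) (j(a) = sqrt(a + (2*a)*(2*a)) = sqrt(a + 4*a**2))
g(V, G) = 256 (g(V, G) = (-4)**4 = 256)
g(4, -11) + (2*(-6) + j(-3))*(-6) = 256 + (2*(-6) + sqrt(-3*(1 + 4*(-3))))*(-6) = 256 + (-12 + sqrt(-3*(1 - 12)))*(-6) = 256 + (-12 + sqrt(-3*(-11)))*(-6) = 256 + (-12 + sqrt(33))*(-6) = 256 + (72 - 6*sqrt(33)) = 328 - 6*sqrt(33)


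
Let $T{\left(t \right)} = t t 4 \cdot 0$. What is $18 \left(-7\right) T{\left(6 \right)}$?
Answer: $0$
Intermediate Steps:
$T{\left(t \right)} = 0$ ($T{\left(t \right)} = t^{2} \cdot 0 = 0$)
$18 \left(-7\right) T{\left(6 \right)} = 18 \left(-7\right) 0 = \left(-126\right) 0 = 0$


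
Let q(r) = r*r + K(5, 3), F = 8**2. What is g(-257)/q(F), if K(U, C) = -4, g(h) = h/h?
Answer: 1/4092 ≈ 0.00024438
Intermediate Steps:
g(h) = 1
F = 64
q(r) = -4 + r**2 (q(r) = r*r - 4 = r**2 - 4 = -4 + r**2)
g(-257)/q(F) = 1/(-4 + 64**2) = 1/(-4 + 4096) = 1/4092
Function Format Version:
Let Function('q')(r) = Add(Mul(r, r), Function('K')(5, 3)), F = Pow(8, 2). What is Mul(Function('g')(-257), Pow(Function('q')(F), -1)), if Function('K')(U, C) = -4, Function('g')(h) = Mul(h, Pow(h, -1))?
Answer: Rational(1, 4092) ≈ 0.00024438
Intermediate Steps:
Function('g')(h) = 1
F = 64
Function('q')(r) = Add(-4, Pow(r, 2)) (Function('q')(r) = Add(Mul(r, r), -4) = Add(Pow(r, 2), -4) = Add(-4, Pow(r, 2)))
Mul(Function('g')(-257), Pow(Function('q')(F), -1)) = Mul(1, Pow(Add(-4, Pow(64, 2)), -1)) = Mul(1, Pow(Add(-4, 4096), -1)) = Mul(1, Pow(4092, -1)) = Mul(1, Rational(1, 4092)) = Rational(1, 4092)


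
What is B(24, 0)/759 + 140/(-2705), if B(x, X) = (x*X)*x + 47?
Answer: 4175/410619 ≈ 0.010168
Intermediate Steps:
B(x, X) = 47 + X*x**2 (B(x, X) = (X*x)*x + 47 = X*x**2 + 47 = 47 + X*x**2)
B(24, 0)/759 + 140/(-2705) = (47 + 0*24**2)/759 + 140/(-2705) = (47 + 0*576)*(1/759) + 140*(-1/2705) = (47 + 0)*(1/759) - 28/541 = 47*(1/759) - 28/541 = 47/759 - 28/541 = 4175/410619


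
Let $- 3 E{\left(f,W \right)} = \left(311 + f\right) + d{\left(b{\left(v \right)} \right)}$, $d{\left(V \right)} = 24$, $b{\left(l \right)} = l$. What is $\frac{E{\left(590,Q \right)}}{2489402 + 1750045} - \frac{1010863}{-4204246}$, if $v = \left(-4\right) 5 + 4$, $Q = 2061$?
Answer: $\frac{12852611410733}{53471034275886} \approx 0.24037$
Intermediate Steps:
$v = -16$ ($v = -20 + 4 = -16$)
$E{\left(f,W \right)} = - \frac{335}{3} - \frac{f}{3}$ ($E{\left(f,W \right)} = - \frac{\left(311 + f\right) + 24}{3} = - \frac{335 + f}{3} = - \frac{335}{3} - \frac{f}{3}$)
$\frac{E{\left(590,Q \right)}}{2489402 + 1750045} - \frac{1010863}{-4204246} = \frac{- \frac{335}{3} - \frac{590}{3}}{2489402 + 1750045} - \frac{1010863}{-4204246} = \frac{- \frac{335}{3} - \frac{590}{3}}{4239447} - - \frac{1010863}{4204246} = \left(- \frac{925}{3}\right) \frac{1}{4239447} + \frac{1010863}{4204246} = - \frac{925}{12718341} + \frac{1010863}{4204246} = \frac{12852611410733}{53471034275886}$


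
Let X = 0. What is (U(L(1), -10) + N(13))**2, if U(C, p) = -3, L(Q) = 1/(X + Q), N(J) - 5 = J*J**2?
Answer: 4835601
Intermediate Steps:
N(J) = 5 + J**3 (N(J) = 5 + J*J**2 = 5 + J**3)
L(Q) = 1/Q (L(Q) = 1/(0 + Q) = 1/Q)
(U(L(1), -10) + N(13))**2 = (-3 + (5 + 13**3))**2 = (-3 + (5 + 2197))**2 = (-3 + 2202)**2 = 2199**2 = 4835601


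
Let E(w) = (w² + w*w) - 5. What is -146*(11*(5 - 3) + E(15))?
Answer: -68182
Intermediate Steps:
E(w) = -5 + 2*w² (E(w) = (w² + w²) - 5 = 2*w² - 5 = -5 + 2*w²)
-146*(11*(5 - 3) + E(15)) = -146*(11*(5 - 3) + (-5 + 2*15²)) = -146*(11*2 + (-5 + 2*225)) = -146*(22 + (-5 + 450)) = -146*(22 + 445) = -146*467 = -68182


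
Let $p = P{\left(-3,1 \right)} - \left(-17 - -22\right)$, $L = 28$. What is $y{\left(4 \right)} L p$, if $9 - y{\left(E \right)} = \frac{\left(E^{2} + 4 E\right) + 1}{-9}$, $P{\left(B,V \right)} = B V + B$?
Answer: $- \frac{11704}{3} \approx -3901.3$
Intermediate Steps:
$P{\left(B,V \right)} = B + B V$
$y{\left(E \right)} = \frac{82}{9} + \frac{E^{2}}{9} + \frac{4 E}{9}$ ($y{\left(E \right)} = 9 - \frac{\left(E^{2} + 4 E\right) + 1}{-9} = 9 - \left(1 + E^{2} + 4 E\right) \left(- \frac{1}{9}\right) = 9 - \left(- \frac{1}{9} - \frac{4 E}{9} - \frac{E^{2}}{9}\right) = 9 + \left(\frac{1}{9} + \frac{E^{2}}{9} + \frac{4 E}{9}\right) = \frac{82}{9} + \frac{E^{2}}{9} + \frac{4 E}{9}$)
$p = -11$ ($p = - 3 \left(1 + 1\right) - \left(-17 - -22\right) = \left(-3\right) 2 - \left(-17 + 22\right) = -6 - 5 = -11$)
$y{\left(4 \right)} L p = \left(\frac{82}{9} + \frac{4^{2}}{9} + \frac{4}{9} \cdot 4\right) 28 \left(-11\right) = \left(\frac{82}{9} + \frac{1}{9} \cdot 16 + \frac{16}{9}\right) 28 \left(-11\right) = \left(\frac{82}{9} + \frac{16}{9} + \frac{16}{9}\right) 28 \left(-11\right) = \frac{38}{3} \cdot 28 \left(-11\right) = \frac{1064}{3} \left(-11\right) = - \frac{11704}{3}$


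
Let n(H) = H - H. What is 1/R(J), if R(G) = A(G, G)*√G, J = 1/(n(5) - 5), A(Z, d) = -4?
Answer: I*√5/4 ≈ 0.55902*I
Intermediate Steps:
n(H) = 0
J = -⅕ (J = 1/(0 - 5) = 1/(-5) = -⅕ ≈ -0.20000)
R(G) = -4*√G
1/R(J) = 1/(-4*I*√5/5) = I*√5/4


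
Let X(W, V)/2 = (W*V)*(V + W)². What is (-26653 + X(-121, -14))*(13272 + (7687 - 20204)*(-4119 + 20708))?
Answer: -12814926900691927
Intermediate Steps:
X(W, V) = 2*V*W*(V + W)² (X(W, V) = 2*((W*V)*(V + W)²) = 2*((V*W)*(V + W)²) = 2*(V*W*(V + W)²) = 2*V*W*(V + W)²)
(-26653 + X(-121, -14))*(13272 + (7687 - 20204)*(-4119 + 20708)) = (-26653 + 2*(-14)*(-121)*(-14 - 121)²)*(13272 + (7687 - 20204)*(-4119 + 20708)) = (-26653 + 2*(-14)*(-121)*(-135)²)*(13272 - 12517*16589) = (-26653 + 2*(-14)*(-121)*18225)*(13272 - 207644513) = (-26653 + 61746300)*(-207631241) = 61719647*(-207631241) = -12814926900691927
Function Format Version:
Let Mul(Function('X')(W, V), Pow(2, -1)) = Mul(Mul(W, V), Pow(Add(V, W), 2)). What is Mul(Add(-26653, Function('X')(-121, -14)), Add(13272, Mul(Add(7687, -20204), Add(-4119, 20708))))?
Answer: -12814926900691927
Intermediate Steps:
Function('X')(W, V) = Mul(2, V, W, Pow(Add(V, W), 2)) (Function('X')(W, V) = Mul(2, Mul(Mul(W, V), Pow(Add(V, W), 2))) = Mul(2, Mul(Mul(V, W), Pow(Add(V, W), 2))) = Mul(2, Mul(V, W, Pow(Add(V, W), 2))) = Mul(2, V, W, Pow(Add(V, W), 2)))
Mul(Add(-26653, Function('X')(-121, -14)), Add(13272, Mul(Add(7687, -20204), Add(-4119, 20708)))) = Mul(Add(-26653, Mul(2, -14, -121, Pow(Add(-14, -121), 2))), Add(13272, Mul(Add(7687, -20204), Add(-4119, 20708)))) = Mul(Add(-26653, Mul(2, -14, -121, Pow(-135, 2))), Add(13272, Mul(-12517, 16589))) = Mul(Add(-26653, Mul(2, -14, -121, 18225)), Add(13272, -207644513)) = Mul(Add(-26653, 61746300), -207631241) = Mul(61719647, -207631241) = -12814926900691927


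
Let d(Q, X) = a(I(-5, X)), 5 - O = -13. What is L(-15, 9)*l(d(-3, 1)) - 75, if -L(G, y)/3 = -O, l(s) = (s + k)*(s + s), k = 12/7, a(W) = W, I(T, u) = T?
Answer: 11895/7 ≈ 1699.3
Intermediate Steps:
O = 18 (O = 5 - 1*(-13) = 5 + 13 = 18)
d(Q, X) = -5
k = 12/7 (k = 12*(⅐) = 12/7 ≈ 1.7143)
l(s) = 2*s*(12/7 + s) (l(s) = (s + 12/7)*(s + s) = (12/7 + s)*(2*s) = 2*s*(12/7 + s))
L(G, y) = 54 (L(G, y) = -(-3)*18 = -3*(-18) = 54)
L(-15, 9)*l(d(-3, 1)) - 75 = 54*((2/7)*(-5)*(12 + 7*(-5))) - 75 = 54*((2/7)*(-5)*(12 - 35)) - 75 = 54*((2/7)*(-5)*(-23)) - 75 = 54*(230/7) - 75 = 12420/7 - 75 = 11895/7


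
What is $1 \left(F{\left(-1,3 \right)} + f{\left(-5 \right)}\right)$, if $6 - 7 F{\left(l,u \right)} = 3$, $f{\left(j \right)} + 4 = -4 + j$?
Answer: $- \frac{88}{7} \approx -12.571$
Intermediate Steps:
$f{\left(j \right)} = -8 + j$ ($f{\left(j \right)} = -4 + \left(-4 + j\right) = -8 + j$)
$F{\left(l,u \right)} = \frac{3}{7}$ ($F{\left(l,u \right)} = \frac{6}{7} - \frac{3}{7} = \frac{3}{7}$)
$1 \left(F{\left(-1,3 \right)} + f{\left(-5 \right)}\right) = 1 \left(\frac{3}{7} - 13\right) = 1 \left(- \frac{88}{7}\right) = - \frac{88}{7}$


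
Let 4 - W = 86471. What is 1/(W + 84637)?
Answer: -1/1830 ≈ -0.00054645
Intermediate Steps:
W = -86467 (W = 4 - 1*86471 = 4 - 86471 = -86467)
1/(W + 84637) = 1/(-86467 + 84637) = 1/(-1830) = -1/1830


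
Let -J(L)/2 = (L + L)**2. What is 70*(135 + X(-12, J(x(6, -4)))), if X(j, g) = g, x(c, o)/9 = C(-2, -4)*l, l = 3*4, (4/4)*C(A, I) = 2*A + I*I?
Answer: -940575510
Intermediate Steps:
C(A, I) = I**2 + 2*A (C(A, I) = 2*A + I*I = 2*A + I**2 = I**2 + 2*A)
l = 12
x(c, o) = 1296 (x(c, o) = 9*(((-4)**2 + 2*(-2))*12) = 9*((16 - 4)*12) = 9*(12*12) = 9*144 = 1296)
J(L) = -8*L**2 (J(L) = -2*(L + L)**2 = -2*4*L**2 = -8*L**2)
70*(135 + X(-12, J(x(6, -4)))) = 70*(135 - 8*1296**2) = 70*(135 - 8*1679616) = 70*(135 - 13436928) = 70*(-13436793) = -940575510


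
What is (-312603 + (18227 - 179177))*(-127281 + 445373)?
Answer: -150633420876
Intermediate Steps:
(-312603 + (18227 - 179177))*(-127281 + 445373) = (-312603 - 160950)*318092 = -473553*318092 = -150633420876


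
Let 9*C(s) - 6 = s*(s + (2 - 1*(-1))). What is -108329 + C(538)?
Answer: -683897/9 ≈ -75989.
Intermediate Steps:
C(s) = ⅔ + s*(3 + s)/9 (C(s) = ⅔ + (s*(s + (2 - 1*(-1))))/9 = ⅔ + (s*(s + (2 + 1)))/9 = ⅔ + (s*(s + 3))/9 = ⅔ + (s*(3 + s))/9 = ⅔ + s*(3 + s)/9)
-108329 + C(538) = -108329 + (⅔ + (⅓)*538 + (⅑)*538²) = -108329 + (⅔ + 538/3 + (⅑)*289444) = -108329 + (⅔ + 538/3 + 289444/9) = -108329 + 291064/9 = -683897/9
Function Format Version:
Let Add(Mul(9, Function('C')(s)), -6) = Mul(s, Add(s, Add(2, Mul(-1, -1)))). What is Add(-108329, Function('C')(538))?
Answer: Rational(-683897, 9) ≈ -75989.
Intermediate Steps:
Function('C')(s) = Add(Rational(2, 3), Mul(Rational(1, 9), s, Add(3, s))) (Function('C')(s) = Add(Rational(2, 3), Mul(Rational(1, 9), Mul(s, Add(s, Add(2, Mul(-1, -1)))))) = Add(Rational(2, 3), Mul(Rational(1, 9), Mul(s, Add(s, Add(2, 1))))) = Add(Rational(2, 3), Mul(Rational(1, 9), Mul(s, Add(s, 3)))) = Add(Rational(2, 3), Mul(Rational(1, 9), Mul(s, Add(3, s)))) = Add(Rational(2, 3), Mul(Rational(1, 9), s, Add(3, s))))
Add(-108329, Function('C')(538)) = Add(-108329, Add(Rational(2, 3), Mul(Rational(1, 3), 538), Mul(Rational(1, 9), Pow(538, 2)))) = Add(-108329, Add(Rational(2, 3), Rational(538, 3), Mul(Rational(1, 9), 289444))) = Add(-108329, Add(Rational(2, 3), Rational(538, 3), Rational(289444, 9))) = Add(-108329, Rational(291064, 9)) = Rational(-683897, 9)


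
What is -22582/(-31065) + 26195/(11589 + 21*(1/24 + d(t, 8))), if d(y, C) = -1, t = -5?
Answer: 8599968082/2875096815 ≈ 2.9912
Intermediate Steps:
-22582/(-31065) + 26195/(11589 + 21*(1/24 + d(t, 8))) = -22582/(-31065) + 26195/(11589 + 21*(1/24 - 1)) = -22582*(-1/31065) + 26195/(11589 + 21*(1/24 - 1)) = 22582/31065 + 26195/(11589 + 21*(-23/24)) = 22582/31065 + 26195/(11589 - 161/8) = 22582/31065 + 26195/(92551/8) = 22582/31065 + 26195*(8/92551) = 22582/31065 + 209560/92551 = 8599968082/2875096815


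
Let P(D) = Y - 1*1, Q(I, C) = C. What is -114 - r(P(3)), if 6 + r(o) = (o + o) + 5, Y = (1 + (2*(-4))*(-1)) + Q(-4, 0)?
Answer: -129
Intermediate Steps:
Y = 9 (Y = (1 + (2*(-4))*(-1)) + 0 = (1 - 8*(-1)) + 0 = (1 + 8) + 0 = 9 + 0 = 9)
P(D) = 8 (P(D) = 9 - 1*1 = 9 - 1 = 8)
r(o) = -1 + 2*o (r(o) = -6 + ((o + o) + 5) = -6 + (2*o + 5) = -6 + (5 + 2*o) = -1 + 2*o)
-114 - r(P(3)) = -114 - (-1 + 2*8) = -114 - (-1 + 16) = -114 - 1*15 = -114 - 15 = -129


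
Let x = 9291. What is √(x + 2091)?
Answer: √11382 ≈ 106.69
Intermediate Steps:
√(x + 2091) = √(9291 + 2091) = √11382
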